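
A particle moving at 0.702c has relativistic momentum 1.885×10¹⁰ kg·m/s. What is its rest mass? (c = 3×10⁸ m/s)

γ = 1/√(1 - 0.702²) = 1.40415
v = 0.702 × 3×10⁸ = 2.106×10⁸ m/s
m = p/(γv) = 1.885×10¹⁰/(1.40415 × 2.106×10⁸) = 63.74 kg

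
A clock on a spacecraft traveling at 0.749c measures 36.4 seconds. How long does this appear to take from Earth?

Proper time Δt₀ = 36.4 seconds
γ = 1/√(1 - 0.749²) = 1.5093
Δt = γΔt₀ = 1.5093 × 36.4 = 54.94 seconds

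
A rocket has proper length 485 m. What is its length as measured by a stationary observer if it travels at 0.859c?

Proper length L₀ = 485 m
γ = 1/√(1 - 0.859²) = 1.953
L = L₀/γ = 485/1.953 = 248.3 m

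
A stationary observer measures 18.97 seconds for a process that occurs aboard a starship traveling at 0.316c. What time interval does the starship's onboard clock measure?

Dilated time Δt = 18.97 seconds
γ = 1/√(1 - 0.316²) = 1.054
Δt₀ = Δt/γ = 18.97/1.054 = 18.00 seconds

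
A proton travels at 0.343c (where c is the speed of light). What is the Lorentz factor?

v/c = 0.343, so (v/c)² = 0.117649
1 - (v/c)² = 0.882351
γ = 1/√(0.882351) = 1.065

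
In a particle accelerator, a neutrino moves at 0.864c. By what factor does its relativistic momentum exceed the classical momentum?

p_rel = γmv, p_class = mv
Ratio = γ = 1/√(1 - 0.864²)
= 1/√(0.253504) = 1.986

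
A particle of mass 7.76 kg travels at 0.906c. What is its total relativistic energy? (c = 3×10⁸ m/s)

γ = 1/√(1 - 0.906²) = 2.363
mc² = 7.76 × (3×10⁸)² = 6.984×10¹⁷ J
E = γmc² = 2.363 × 6.984×10¹⁷ = 1.650×10¹⁸ J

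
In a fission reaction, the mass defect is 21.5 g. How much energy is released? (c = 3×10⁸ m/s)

Convert mass defect: Δm = 21.5 g = 0.0215 kg
E = Δm·c² = 0.0215 × (3×10⁸)²
= 0.0215 × 9×10¹⁶ = 1.935×10¹⁵ J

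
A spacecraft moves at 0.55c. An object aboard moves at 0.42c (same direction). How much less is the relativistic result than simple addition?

Classical: u' + v = 0.42 + 0.55 = 0.97c
Relativistic: u = (0.42 + 0.55)/(1 + 0.231) = 0.97/1.231 = 0.7880c
Difference: 0.97 - 0.7880 = 0.1820c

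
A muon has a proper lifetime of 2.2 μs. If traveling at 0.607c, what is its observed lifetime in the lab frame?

Proper lifetime τ₀ = 2.2 μs
γ = 1/√(1 - 0.607²) = 1.258
τ = γτ₀ = 1.258 × 2.2 μs = 2.768 μs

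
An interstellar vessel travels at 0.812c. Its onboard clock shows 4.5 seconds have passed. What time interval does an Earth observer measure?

Proper time Δt₀ = 4.5 seconds
γ = 1/√(1 - 0.812²) = 1.7133
Δt = γΔt₀ = 1.7133 × 4.5 = 7.710 seconds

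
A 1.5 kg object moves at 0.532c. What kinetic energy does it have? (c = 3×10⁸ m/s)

γ = 1/√(1 - 0.532²) = 1.18099
γ - 1 = 0.18099
KE = (γ-1)mc² = 0.18099 × 1.5 × (3×10⁸)² = 2.443×10¹⁶ J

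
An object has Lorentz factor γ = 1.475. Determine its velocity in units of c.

From γ = 1/√(1 - v²/c²):
1/γ² = 1/1.475² = 0.4596
v²/c² = 1 - 0.4596 = 0.5404
v/c = √(0.5404) = 0.7351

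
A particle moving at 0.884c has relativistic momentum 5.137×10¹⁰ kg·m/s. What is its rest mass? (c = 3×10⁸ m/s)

γ = 1/√(1 - 0.884²) = 2.1391
v = 0.884 × 3×10⁸ = 2.652×10⁸ m/s
m = p/(γv) = 5.137×10¹⁰/(2.1391 × 2.652×10⁸) = 90.55 kg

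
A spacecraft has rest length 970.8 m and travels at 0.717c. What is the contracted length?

Proper length L₀ = 970.8 m
γ = 1/√(1 - 0.717²) = 1.4346
L = L₀/γ = 970.8/1.4346 = 676.7 m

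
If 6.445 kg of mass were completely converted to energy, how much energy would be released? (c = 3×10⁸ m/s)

Using E = mc²:
c² = (3×10⁸)² = 9×10¹⁶ m²/s²
E = 6.445 × 9×10¹⁶ = 5.801×10¹⁷ J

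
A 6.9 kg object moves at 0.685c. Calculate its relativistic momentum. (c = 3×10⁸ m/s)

γ = 1/√(1 - 0.685²) = 1.3726
v = 0.685 × 3×10⁸ = 2.055×10⁸ m/s
p = γmv = 1.3726 × 6.9 × 2.055×10⁸ = 1.946×10⁹ kg·m/s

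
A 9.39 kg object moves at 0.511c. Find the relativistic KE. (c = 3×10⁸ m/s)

γ = 1/√(1 - 0.511²) = 1.1634
γ - 1 = 0.1634
KE = (γ-1)mc² = 0.1634 × 9.39 × (3×10⁸)² = 1.381×10¹⁷ J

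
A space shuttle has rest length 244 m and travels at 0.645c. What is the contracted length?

Proper length L₀ = 244 m
γ = 1/√(1 - 0.645²) = 1.3086
L = L₀/γ = 244/1.3086 = 186.5 m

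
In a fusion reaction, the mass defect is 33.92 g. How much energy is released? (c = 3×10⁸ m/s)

Convert mass defect: Δm = 33.92 g = 0.03392 kg
E = Δm·c² = 0.03392 × (3×10⁸)²
= 0.03392 × 9×10¹⁶ = 3.053×10¹⁵ J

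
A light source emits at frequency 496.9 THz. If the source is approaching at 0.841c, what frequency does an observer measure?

β = v/c = 0.841
(1+β)/(1-β) = 1.841/0.159 = 11.58
Doppler factor = √(11.58) = 3.403
f_obs = 496.9 × 3.403 = 1691 THz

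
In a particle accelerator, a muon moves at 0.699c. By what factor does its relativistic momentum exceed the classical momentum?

p_rel = γmv, p_class = mv
Ratio = γ = 1/√(1 - 0.699²)
= 1/√(0.511399) = 1.398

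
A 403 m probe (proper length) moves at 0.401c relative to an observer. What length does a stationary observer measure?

Proper length L₀ = 403 m
γ = 1/√(1 - 0.401²) = 1.0916
L = L₀/γ = 403/1.0916 = 369.2 m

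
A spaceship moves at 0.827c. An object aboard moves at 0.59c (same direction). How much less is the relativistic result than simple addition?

Classical: u' + v = 0.59 + 0.827 = 1.417c
Relativistic: u = (0.59 + 0.827)/(1 + 0.48793) = 1.417/1.48793 = 0.9523c
Difference: 1.417 - 0.9523 = 0.4647c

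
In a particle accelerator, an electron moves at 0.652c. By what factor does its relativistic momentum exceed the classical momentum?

p_rel = γmv, p_class = mv
Ratio = γ = 1/√(1 - 0.652²)
= 1/√(0.574896) = 1.319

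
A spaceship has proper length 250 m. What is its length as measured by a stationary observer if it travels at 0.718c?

Proper length L₀ = 250 m
γ = 1/√(1 - 0.718²) = 1.437
L = L₀/γ = 250/1.437 = 174.0 m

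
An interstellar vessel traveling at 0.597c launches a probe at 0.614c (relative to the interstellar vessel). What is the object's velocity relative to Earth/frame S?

u = (u' + v)/(1 + u'v/c²)
Numerator: 0.614 + 0.597 = 1.211
Denominator: 1 + 0.366558 = 1.366558
u = 1.211/1.366558 = 0.8862c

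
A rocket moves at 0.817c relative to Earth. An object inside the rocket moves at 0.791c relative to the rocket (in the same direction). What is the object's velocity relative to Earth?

u = (u' + v)/(1 + u'v/c²)
Numerator: 0.791 + 0.817 = 1.608
Denominator: 1 + 0.646247 = 1.646247
u = 1.608/1.646247 = 0.9768c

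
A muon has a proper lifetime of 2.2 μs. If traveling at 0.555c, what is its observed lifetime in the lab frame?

Proper lifetime τ₀ = 2.2 μs
γ = 1/√(1 - 0.555²) = 1.2021
τ = γτ₀ = 1.2021 × 2.2 μs = 2.645 μs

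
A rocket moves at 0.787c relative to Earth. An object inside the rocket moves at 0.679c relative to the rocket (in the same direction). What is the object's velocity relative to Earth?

u = (u' + v)/(1 + u'v/c²)
Numerator: 0.679 + 0.787 = 1.466
Denominator: 1 + 0.534373 = 1.534373
u = 1.466/1.534373 = 0.9554c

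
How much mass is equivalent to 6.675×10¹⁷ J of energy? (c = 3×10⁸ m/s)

From E = mc², we get m = E/c²
c² = (3×10⁸)² = 9×10¹⁶ m²/s²
m = 6.675×10¹⁷ / 9×10¹⁶ = 7.417 kg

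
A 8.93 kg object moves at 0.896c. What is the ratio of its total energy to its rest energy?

E = γmc², E₀ = mc²
E/E₀ = γ = 1/√(1 - 0.896²) = 2.252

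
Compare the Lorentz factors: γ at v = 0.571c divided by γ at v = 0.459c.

γ₁ = 1/√(1 - 0.571²) = 1.218
γ₂ = 1/√(1 - 0.459²) = 1.126
γ₁/γ₂ = 1.218/1.126 = 1.082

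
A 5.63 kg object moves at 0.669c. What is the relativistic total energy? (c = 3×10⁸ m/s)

γ = 1/√(1 - 0.669²) = 1.3454
mc² = 5.63 × (3×10⁸)² = 5.067×10¹⁷ J
E = γmc² = 1.3454 × 5.067×10¹⁷ = 6.817×10¹⁷ J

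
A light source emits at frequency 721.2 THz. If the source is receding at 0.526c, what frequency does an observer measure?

β = v/c = 0.526
(1-β)/(1+β) = 0.474/1.526 = 0.3106
Doppler factor = √(0.3106) = 0.5573
f_obs = 721.2 × 0.5573 = 401.9 THz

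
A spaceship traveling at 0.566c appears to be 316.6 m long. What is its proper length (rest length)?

Contracted length L = 316.6 m
γ = 1/√(1 - 0.566²) = 1.213
L₀ = γL = 1.213 × 316.6 = 384.0 m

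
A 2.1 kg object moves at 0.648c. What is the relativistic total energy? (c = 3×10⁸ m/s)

γ = 1/√(1 - 0.648²) = 1.31296
mc² = 2.1 × (3×10⁸)² = 1.890×10¹⁷ J
E = γmc² = 1.31296 × 1.890×10¹⁷ = 2.481×10¹⁷ J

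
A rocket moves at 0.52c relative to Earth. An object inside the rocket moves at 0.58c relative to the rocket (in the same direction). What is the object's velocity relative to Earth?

u = (u' + v)/(1 + u'v/c²)
Numerator: 0.58 + 0.52 = 1.1
Denominator: 1 + 0.3016 = 1.3016
u = 1.1/1.3016 = 0.8451c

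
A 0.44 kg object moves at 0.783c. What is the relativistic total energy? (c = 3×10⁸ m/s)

γ = 1/√(1 - 0.783²) = 1.6077
mc² = 0.44 × (3×10⁸)² = 3.960×10¹⁶ J
E = γmc² = 1.6077 × 3.960×10¹⁶ = 6.366×10¹⁶ J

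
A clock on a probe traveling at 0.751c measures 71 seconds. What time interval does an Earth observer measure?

Proper time Δt₀ = 71 seconds
γ = 1/√(1 - 0.751²) = 1.514
Δt = γΔt₀ = 1.514 × 71 = 107.5 seconds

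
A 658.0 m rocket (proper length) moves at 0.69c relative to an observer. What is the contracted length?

Proper length L₀ = 658.0 m
γ = 1/√(1 - 0.69²) = 1.3816
L = L₀/γ = 658.0/1.3816 = 476.3 m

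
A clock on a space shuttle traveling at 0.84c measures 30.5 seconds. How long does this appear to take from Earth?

Proper time Δt₀ = 30.5 seconds
γ = 1/√(1 - 0.84²) = 1.843
Δt = γΔt₀ = 1.843 × 30.5 = 56.21 seconds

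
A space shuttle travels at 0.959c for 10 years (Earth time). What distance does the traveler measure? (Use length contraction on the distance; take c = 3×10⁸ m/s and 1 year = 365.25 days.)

Earth distance: d = v × t = 0.959c × 10 yr = 9.079×10¹⁶ m
γ = 3.529
d' = d/γ = 9.079×10¹⁶/3.529 = 2.573×10¹⁶ m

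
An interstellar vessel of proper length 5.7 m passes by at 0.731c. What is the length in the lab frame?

Proper length L₀ = 5.7 m
γ = 1/√(1 - 0.731²) = 1.46546
L = L₀/γ = 5.7/1.46546 = 3.890 m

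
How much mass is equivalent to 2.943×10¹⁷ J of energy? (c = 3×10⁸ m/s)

From E = mc², we get m = E/c²
c² = (3×10⁸)² = 9×10¹⁶ m²/s²
m = 2.943×10¹⁷ / 9×10¹⁶ = 3.270 kg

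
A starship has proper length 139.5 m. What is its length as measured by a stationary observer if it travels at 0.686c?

Proper length L₀ = 139.5 m
γ = 1/√(1 - 0.686²) = 1.374
L = L₀/γ = 139.5/1.374 = 101.5 m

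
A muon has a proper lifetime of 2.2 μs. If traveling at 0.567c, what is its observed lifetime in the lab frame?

Proper lifetime τ₀ = 2.2 μs
γ = 1/√(1 - 0.567²) = 1.214
τ = γτ₀ = 1.214 × 2.2 μs = 2.671 μs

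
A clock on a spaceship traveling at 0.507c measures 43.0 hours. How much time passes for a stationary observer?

Proper time Δt₀ = 43.0 hours
γ = 1/√(1 - 0.507²) = 1.1602
Δt = γΔt₀ = 1.1602 × 43.0 = 49.89 hours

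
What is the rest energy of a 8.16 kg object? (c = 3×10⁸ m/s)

c² = (3×10⁸)² = 9.000×10¹⁶ m²/s²
E₀ = mc² = 8.16 × 9.000×10¹⁶ = 7.344×10¹⁷ J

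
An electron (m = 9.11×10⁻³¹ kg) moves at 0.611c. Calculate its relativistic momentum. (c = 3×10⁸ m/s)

γ = 1/√(1 - 0.611²) = 1.263
v = 0.611 × 3×10⁸ = 1.833×10⁸ m/s
p = γmv = 1.263 × 9.11×10⁻³¹ × 1.833×10⁸ = 2.109×10⁻²² kg·m/s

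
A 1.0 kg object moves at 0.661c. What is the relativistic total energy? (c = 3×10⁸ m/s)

γ = 1/√(1 - 0.661²) = 1.3326
mc² = 1.0 × (3×10⁸)² = 9.000×10¹⁶ J
E = γmc² = 1.3326 × 9.000×10¹⁶ = 1.199×10¹⁷ J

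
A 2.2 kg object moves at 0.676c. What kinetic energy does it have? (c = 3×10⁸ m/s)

γ = 1/√(1 - 0.676²) = 1.357
γ - 1 = 0.3570
KE = (γ-1)mc² = 0.3570 × 2.2 × (3×10⁸)² = 7.069×10¹⁶ J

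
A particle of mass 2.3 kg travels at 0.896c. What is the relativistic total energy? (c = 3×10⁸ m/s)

γ = 1/√(1 - 0.896²) = 2.252
mc² = 2.3 × (3×10⁸)² = 2.070×10¹⁷ J
E = γmc² = 2.252 × 2.070×10¹⁷ = 4.662×10¹⁷ J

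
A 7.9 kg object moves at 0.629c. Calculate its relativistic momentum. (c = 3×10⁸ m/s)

γ = 1/√(1 - 0.629²) = 1.2863
v = 0.629 × 3×10⁸ = 1.887×10⁸ m/s
p = γmv = 1.2863 × 7.9 × 1.887×10⁸ = 1.918×10⁹ kg·m/s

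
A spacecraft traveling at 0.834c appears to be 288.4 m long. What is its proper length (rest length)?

Contracted length L = 288.4 m
γ = 1/√(1 - 0.834²) = 1.8124
L₀ = γL = 1.8124 × 288.4 = 522.7 m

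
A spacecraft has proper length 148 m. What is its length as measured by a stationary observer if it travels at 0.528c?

Proper length L₀ = 148 m
γ = 1/√(1 - 0.528²) = 1.1775
L = L₀/γ = 148/1.1775 = 125.7 m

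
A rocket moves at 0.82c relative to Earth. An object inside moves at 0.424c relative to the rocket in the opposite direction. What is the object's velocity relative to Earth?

Object's velocity in rocket frame is u' = -0.424c
u = (u' + v)/(1 + u'v/c²) = (v - 0.424)/(1 - 0.424·v/c²)
Numerator: 0.82 - 0.424 = 0.396
Denominator: 1 - 0.34768 = 0.65232
u = 0.396/0.65232 = 0.6071c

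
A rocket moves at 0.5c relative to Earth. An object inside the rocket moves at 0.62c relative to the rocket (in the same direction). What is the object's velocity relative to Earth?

u = (u' + v)/(1 + u'v/c²)
Numerator: 0.62 + 0.5 = 1.12
Denominator: 1 + 0.31 = 1.31
u = 1.12/1.31 = 0.8550c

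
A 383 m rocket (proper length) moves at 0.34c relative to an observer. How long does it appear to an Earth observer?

Proper length L₀ = 383 m
γ = 1/√(1 - 0.34²) = 1.0633
L = L₀/γ = 383/1.0633 = 360.2 m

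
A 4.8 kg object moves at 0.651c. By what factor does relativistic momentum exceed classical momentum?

p_rel = γmv, p_class = mv
Ratio = γ = 1/√(1 - 0.651²) = 1.317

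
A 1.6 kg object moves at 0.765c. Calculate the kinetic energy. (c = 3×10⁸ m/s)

γ = 1/√(1 - 0.765²) = 1.5527
γ - 1 = 0.5527
KE = (γ-1)mc² = 0.5527 × 1.6 × (3×10⁸)² = 7.959×10¹⁶ J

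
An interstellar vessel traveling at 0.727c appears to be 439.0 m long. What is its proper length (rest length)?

Contracted length L = 439.0 m
γ = 1/√(1 - 0.727²) = 1.45637
L₀ = γL = 1.45637 × 439.0 = 639.3 m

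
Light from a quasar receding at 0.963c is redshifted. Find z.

β = 0.963
(1+β)/(1-β) = 1.963/0.037 = 53.05
√(53.05) = 7.284
z = 7.284 - 1 = 6.284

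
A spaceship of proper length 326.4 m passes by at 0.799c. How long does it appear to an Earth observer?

Proper length L₀ = 326.4 m
γ = 1/√(1 - 0.799²) = 1.663
L = L₀/γ = 326.4/1.663 = 196.3 m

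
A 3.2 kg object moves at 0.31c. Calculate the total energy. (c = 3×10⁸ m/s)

γ = 1/√(1 - 0.31²) = 1.0518
mc² = 3.2 × (3×10⁸)² = 2.880×10¹⁷ J
E = γmc² = 1.0518 × 2.880×10¹⁷ = 3.029×10¹⁷ J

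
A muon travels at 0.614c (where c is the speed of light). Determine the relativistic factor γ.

v/c = 0.614, so (v/c)² = 0.376996
1 - (v/c)² = 0.623004
γ = 1/√(0.623004) = 1.267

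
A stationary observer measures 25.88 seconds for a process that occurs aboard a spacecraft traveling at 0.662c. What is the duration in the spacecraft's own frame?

Dilated time Δt = 25.88 seconds
γ = 1/√(1 - 0.662²) = 1.334
Δt₀ = Δt/γ = 25.88/1.334 = 19.40 seconds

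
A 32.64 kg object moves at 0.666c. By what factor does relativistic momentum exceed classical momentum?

p_rel = γmv, p_class = mv
Ratio = γ = 1/√(1 - 0.666²) = 1.341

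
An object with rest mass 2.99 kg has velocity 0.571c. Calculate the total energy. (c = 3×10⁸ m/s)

γ = 1/√(1 - 0.571²) = 1.218
mc² = 2.99 × (3×10⁸)² = 2.691×10¹⁷ J
E = γmc² = 1.218 × 2.691×10¹⁷ = 3.278×10¹⁷ J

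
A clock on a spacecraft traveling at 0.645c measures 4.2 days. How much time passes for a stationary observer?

Proper time Δt₀ = 4.2 days
γ = 1/√(1 - 0.645²) = 1.3086
Δt = γΔt₀ = 1.3086 × 4.2 = 5.496 days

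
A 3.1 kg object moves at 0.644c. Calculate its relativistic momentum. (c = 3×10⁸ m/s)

γ = 1/√(1 - 0.644²) = 1.30715
v = 0.644 × 3×10⁸ = 1.932×10⁸ m/s
p = γmv = 1.30715 × 3.1 × 1.932×10⁸ = 7.829×10⁸ kg·m/s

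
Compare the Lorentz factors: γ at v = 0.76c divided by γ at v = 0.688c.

γ₁ = 1/√(1 - 0.76²) = 1.539
γ₂ = 1/√(1 - 0.688²) = 1.378
γ₁/γ₂ = 1.539/1.378 = 1.117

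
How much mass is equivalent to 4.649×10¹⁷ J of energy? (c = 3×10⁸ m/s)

From E = mc², we get m = E/c²
c² = (3×10⁸)² = 9×10¹⁶ m²/s²
m = 4.649×10¹⁷ / 9×10¹⁶ = 5.166 kg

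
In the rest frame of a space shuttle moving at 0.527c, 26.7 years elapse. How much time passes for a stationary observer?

Proper time Δt₀ = 26.7 years
γ = 1/√(1 - 0.527²) = 1.1767
Δt = γΔt₀ = 1.1767 × 26.7 = 31.42 years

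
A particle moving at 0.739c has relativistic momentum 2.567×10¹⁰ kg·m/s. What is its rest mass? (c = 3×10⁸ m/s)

γ = 1/√(1 - 0.739²) = 1.4843
v = 0.739 × 3×10⁸ = 2.217×10⁸ m/s
m = p/(γv) = 2.567×10¹⁰/(1.4843 × 2.217×10⁸) = 78.01 kg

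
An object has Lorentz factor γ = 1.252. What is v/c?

From γ = 1/√(1 - v²/c²):
1/γ² = 1/1.252² = 0.6380
v²/c² = 1 - 0.6380 = 0.3620
v/c = √(0.3620) = 0.6017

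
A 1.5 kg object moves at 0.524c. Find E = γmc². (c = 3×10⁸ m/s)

γ = 1/√(1 - 0.524²) = 1.174
mc² = 1.5 × (3×10⁸)² = 1.350×10¹⁷ J
E = γmc² = 1.174 × 1.350×10¹⁷ = 1.585×10¹⁷ J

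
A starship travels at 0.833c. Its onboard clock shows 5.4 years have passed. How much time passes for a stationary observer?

Proper time Δt₀ = 5.4 years
γ = 1/√(1 - 0.833²) = 1.8074
Δt = γΔt₀ = 1.8074 × 5.4 = 9.760 years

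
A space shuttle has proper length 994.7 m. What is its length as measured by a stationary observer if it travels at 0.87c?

Proper length L₀ = 994.7 m
γ = 1/√(1 - 0.87²) = 2.0282
L = L₀/γ = 994.7/2.0282 = 490.4 m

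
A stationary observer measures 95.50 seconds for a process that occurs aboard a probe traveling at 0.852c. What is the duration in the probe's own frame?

Dilated time Δt = 95.50 seconds
γ = 1/√(1 - 0.852²) = 1.910
Δt₀ = Δt/γ = 95.50/1.910 = 50.00 seconds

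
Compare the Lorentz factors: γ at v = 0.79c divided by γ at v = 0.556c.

γ₁ = 1/√(1 - 0.79²) = 1.631
γ₂ = 1/√(1 - 0.556²) = 1.203
γ₁/γ₂ = 1.631/1.203 = 1.356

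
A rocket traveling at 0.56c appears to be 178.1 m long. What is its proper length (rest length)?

Contracted length L = 178.1 m
γ = 1/√(1 - 0.56²) = 1.207
L₀ = γL = 1.207 × 178.1 = 215.0 m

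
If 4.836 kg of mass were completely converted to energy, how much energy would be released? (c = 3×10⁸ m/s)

Using E = mc²:
c² = (3×10⁸)² = 9×10¹⁶ m²/s²
E = 4.836 × 9×10¹⁶ = 4.352×10¹⁷ J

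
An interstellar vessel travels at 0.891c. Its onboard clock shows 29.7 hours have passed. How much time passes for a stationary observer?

Proper time Δt₀ = 29.7 hours
γ = 1/√(1 - 0.891²) = 2.2026
Δt = γΔt₀ = 2.2026 × 29.7 = 65.42 hours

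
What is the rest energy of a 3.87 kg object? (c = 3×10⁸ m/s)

c² = (3×10⁸)² = 9.000×10¹⁶ m²/s²
E₀ = mc² = 3.87 × 9.000×10¹⁶ = 3.483×10¹⁷ J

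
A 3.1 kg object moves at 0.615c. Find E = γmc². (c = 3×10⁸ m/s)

γ = 1/√(1 - 0.615²) = 1.268
mc² = 3.1 × (3×10⁸)² = 2.790×10¹⁷ J
E = γmc² = 1.268 × 2.790×10¹⁷ = 3.538×10¹⁷ J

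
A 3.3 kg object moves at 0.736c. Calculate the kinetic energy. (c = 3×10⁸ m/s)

γ = 1/√(1 - 0.736²) = 1.4771
γ - 1 = 0.4771
KE = (γ-1)mc² = 0.4771 × 3.3 × (3×10⁸)² = 1.417×10¹⁷ J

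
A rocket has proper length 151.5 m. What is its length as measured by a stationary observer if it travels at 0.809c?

Proper length L₀ = 151.5 m
γ = 1/√(1 - 0.809²) = 1.7012
L = L₀/γ = 151.5/1.7012 = 89.05 m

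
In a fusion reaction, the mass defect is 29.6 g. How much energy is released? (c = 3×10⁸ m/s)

Convert mass defect: Δm = 29.6 g = 0.0296 kg
E = Δm·c² = 0.0296 × (3×10⁸)²
= 0.0296 × 9×10¹⁶ = 2.664×10¹⁵ J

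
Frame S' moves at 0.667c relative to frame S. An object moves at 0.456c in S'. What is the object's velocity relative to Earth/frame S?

u = (u' + v)/(1 + u'v/c²)
Numerator: 0.456 + 0.667 = 1.123
Denominator: 1 + 0.304152 = 1.304152
u = 1.123/1.304152 = 0.8611c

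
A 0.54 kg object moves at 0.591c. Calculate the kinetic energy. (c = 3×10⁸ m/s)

γ = 1/√(1 - 0.591²) = 1.2397
γ - 1 = 0.2397
KE = (γ-1)mc² = 0.2397 × 0.54 × (3×10⁸)² = 1.165×10¹⁶ J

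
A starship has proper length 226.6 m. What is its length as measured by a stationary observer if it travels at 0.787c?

Proper length L₀ = 226.6 m
γ = 1/√(1 - 0.787²) = 1.621
L = L₀/γ = 226.6/1.621 = 139.8 m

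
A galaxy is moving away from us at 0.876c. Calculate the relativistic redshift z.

β = 0.876
(1+β)/(1-β) = 1.876/0.124 = 15.13
√(15.13) = 3.890
z = 3.890 - 1 = 2.890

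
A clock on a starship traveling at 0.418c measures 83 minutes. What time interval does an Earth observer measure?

Proper time Δt₀ = 83 minutes
γ = 1/√(1 - 0.418²) = 1.10078
Δt = γΔt₀ = 1.10078 × 83 = 91.36 minutes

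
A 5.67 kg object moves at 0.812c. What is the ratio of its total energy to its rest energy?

E = γmc², E₀ = mc²
E/E₀ = γ = 1/√(1 - 0.812²) = 1.713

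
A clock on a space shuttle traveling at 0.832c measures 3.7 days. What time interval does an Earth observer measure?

Proper time Δt₀ = 3.7 days
γ = 1/√(1 - 0.832²) = 1.8025
Δt = γΔt₀ = 1.8025 × 3.7 = 6.669 days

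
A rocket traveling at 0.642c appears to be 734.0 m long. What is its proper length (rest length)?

Contracted length L = 734.0 m
γ = 1/√(1 - 0.642²) = 1.30428
L₀ = γL = 1.30428 × 734.0 = 957.3 m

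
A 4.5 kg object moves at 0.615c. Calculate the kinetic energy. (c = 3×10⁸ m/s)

γ = 1/√(1 - 0.615²) = 1.2682
γ - 1 = 0.2682
KE = (γ-1)mc² = 0.2682 × 4.5 × (3×10⁸)² = 1.086×10¹⁷ J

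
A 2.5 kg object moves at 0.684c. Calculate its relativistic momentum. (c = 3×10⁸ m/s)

γ = 1/√(1 - 0.684²) = 1.3708
v = 0.684 × 3×10⁸ = 2.052×10⁸ m/s
p = γmv = 1.3708 × 2.5 × 2.052×10⁸ = 7.032×10⁸ kg·m/s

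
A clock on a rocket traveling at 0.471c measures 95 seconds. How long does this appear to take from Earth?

Proper time Δt₀ = 95 seconds
γ = 1/√(1 - 0.471²) = 1.134
Δt = γΔt₀ = 1.134 × 95 = 107.7 seconds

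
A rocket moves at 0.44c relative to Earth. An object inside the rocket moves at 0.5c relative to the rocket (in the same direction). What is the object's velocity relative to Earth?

u = (u' + v)/(1 + u'v/c²)
Numerator: 0.5 + 0.44 = 0.94
Denominator: 1 + 0.22 = 1.22
u = 0.94/1.22 = 0.7705c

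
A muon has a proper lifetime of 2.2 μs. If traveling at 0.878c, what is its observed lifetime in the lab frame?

Proper lifetime τ₀ = 2.2 μs
γ = 1/√(1 - 0.878²) = 2.089
τ = γτ₀ = 2.089 × 2.2 μs = 4.596 μs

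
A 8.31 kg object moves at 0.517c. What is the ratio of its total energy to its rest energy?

E = γmc², E₀ = mc²
E/E₀ = γ = 1/√(1 - 0.517²) = 1.168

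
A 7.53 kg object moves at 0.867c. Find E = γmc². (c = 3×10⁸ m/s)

γ = 1/√(1 - 0.867²) = 2.007
mc² = 7.53 × (3×10⁸)² = 6.777×10¹⁷ J
E = γmc² = 2.007 × 6.777×10¹⁷ = 1.360×10¹⁸ J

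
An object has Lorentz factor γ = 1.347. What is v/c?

From γ = 1/√(1 - v²/c²):
1/γ² = 1/1.347² = 0.5511
v²/c² = 1 - 0.5511 = 0.4489
v/c = √(0.4489) = 0.6700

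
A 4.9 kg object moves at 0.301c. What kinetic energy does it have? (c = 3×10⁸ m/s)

γ = 1/√(1 - 0.301²) = 1.04863
γ - 1 = 0.04863
KE = (γ-1)mc² = 0.04863 × 4.9 × (3×10⁸)² = 2.145×10¹⁶ J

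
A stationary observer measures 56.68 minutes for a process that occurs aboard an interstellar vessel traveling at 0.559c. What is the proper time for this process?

Dilated time Δt = 56.68 minutes
γ = 1/√(1 - 0.559²) = 1.206
Δt₀ = Δt/γ = 56.68/1.206 = 47.00 minutes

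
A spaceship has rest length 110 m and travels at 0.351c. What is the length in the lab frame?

Proper length L₀ = 110 m
γ = 1/√(1 - 0.351²) = 1.068
L = L₀/γ = 110/1.068 = 103.0 m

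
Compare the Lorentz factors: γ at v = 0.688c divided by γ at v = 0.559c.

γ₁ = 1/√(1 - 0.688²) = 1.378
γ₂ = 1/√(1 - 0.559²) = 1.206
γ₁/γ₂ = 1.378/1.206 = 1.143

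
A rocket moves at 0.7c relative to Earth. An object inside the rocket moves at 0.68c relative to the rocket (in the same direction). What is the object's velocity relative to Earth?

u = (u' + v)/(1 + u'v/c²)
Numerator: 0.68 + 0.7 = 1.38
Denominator: 1 + 0.476 = 1.476
u = 1.38/1.476 = 0.9350c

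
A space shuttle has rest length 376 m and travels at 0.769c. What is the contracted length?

Proper length L₀ = 376 m
γ = 1/√(1 - 0.769²) = 1.564
L = L₀/γ = 376/1.564 = 240.4 m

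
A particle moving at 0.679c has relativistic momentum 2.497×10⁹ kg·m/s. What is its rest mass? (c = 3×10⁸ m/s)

γ = 1/√(1 - 0.679²) = 1.36214
v = 0.679 × 3×10⁸ = 2.037×10⁸ m/s
m = p/(γv) = 2.497×10⁹/(1.36214 × 2.037×10⁸) = 8.999 kg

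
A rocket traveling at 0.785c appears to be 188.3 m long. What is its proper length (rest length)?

Contracted length L = 188.3 m
γ = 1/√(1 - 0.785²) = 1.6142
L₀ = γL = 1.6142 × 188.3 = 304.0 m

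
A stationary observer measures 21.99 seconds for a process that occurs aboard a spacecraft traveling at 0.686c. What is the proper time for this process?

Dilated time Δt = 21.99 seconds
γ = 1/√(1 - 0.686²) = 1.374
Δt₀ = Δt/γ = 21.99/1.374 = 16.00 seconds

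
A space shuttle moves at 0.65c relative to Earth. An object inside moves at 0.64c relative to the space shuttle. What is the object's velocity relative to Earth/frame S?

u = (u' + v)/(1 + u'v/c²)
Numerator: 0.64 + 0.65 = 1.29
Denominator: 1 + 0.416 = 1.416
u = 1.29/1.416 = 0.9110c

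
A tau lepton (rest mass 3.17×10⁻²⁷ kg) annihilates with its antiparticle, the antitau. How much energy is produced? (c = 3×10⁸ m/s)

Both particles have the same rest mass, so total mass = 2m
E = 2m·c² = 2 × 3.17×10⁻²⁷ × (3×10⁸)²
= 2 × 3.17×10⁻²⁷ × 9×10¹⁶
= 5.706×10⁻¹⁰ J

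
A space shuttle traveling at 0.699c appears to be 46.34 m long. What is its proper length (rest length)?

Contracted length L = 46.34 m
γ = 1/√(1 - 0.699²) = 1.3984
L₀ = γL = 1.3984 × 46.34 = 64.80 m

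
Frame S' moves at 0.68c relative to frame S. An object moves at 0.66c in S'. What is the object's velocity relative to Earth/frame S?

u = (u' + v)/(1 + u'v/c²)
Numerator: 0.66 + 0.68 = 1.34
Denominator: 1 + 0.4488 = 1.4488
u = 1.34/1.4488 = 0.9249c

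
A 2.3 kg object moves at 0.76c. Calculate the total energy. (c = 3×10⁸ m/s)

γ = 1/√(1 - 0.76²) = 1.5386
mc² = 2.3 × (3×10⁸)² = 2.070×10¹⁷ J
E = γmc² = 1.5386 × 2.070×10¹⁷ = 3.185×10¹⁷ J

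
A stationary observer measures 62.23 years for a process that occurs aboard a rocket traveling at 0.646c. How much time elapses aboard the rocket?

Dilated time Δt = 62.23 years
γ = 1/√(1 - 0.646²) = 1.310
Δt₀ = Δt/γ = 62.23/1.310 = 47.50 years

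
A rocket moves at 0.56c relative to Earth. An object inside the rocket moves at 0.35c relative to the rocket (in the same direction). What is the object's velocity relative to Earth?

u = (u' + v)/(1 + u'v/c²)
Numerator: 0.35 + 0.56 = 0.91
Denominator: 1 + 0.196 = 1.196
u = 0.91/1.196 = 0.7609c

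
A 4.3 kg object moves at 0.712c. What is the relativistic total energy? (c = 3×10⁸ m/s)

γ = 1/√(1 - 0.712²) = 1.424
mc² = 4.3 × (3×10⁸)² = 3.870×10¹⁷ J
E = γmc² = 1.424 × 3.870×10¹⁷ = 5.511×10¹⁷ J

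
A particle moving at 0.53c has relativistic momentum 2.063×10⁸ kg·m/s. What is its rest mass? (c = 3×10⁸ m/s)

γ = 1/√(1 - 0.53²) = 1.179
v = 0.53 × 3×10⁸ = 1.590×10⁸ m/s
m = p/(γv) = 2.063×10⁸/(1.179 × 1.590×10⁸) = 1.100 kg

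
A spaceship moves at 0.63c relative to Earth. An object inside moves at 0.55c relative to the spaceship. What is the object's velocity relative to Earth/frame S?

u = (u' + v)/(1 + u'v/c²)
Numerator: 0.55 + 0.63 = 1.18
Denominator: 1 + 0.3465 = 1.3465
u = 1.18/1.3465 = 0.8763c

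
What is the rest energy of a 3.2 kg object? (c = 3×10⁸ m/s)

c² = (3×10⁸)² = 9.000×10¹⁶ m²/s²
E₀ = mc² = 3.2 × 9.000×10¹⁶ = 2.880×10¹⁷ J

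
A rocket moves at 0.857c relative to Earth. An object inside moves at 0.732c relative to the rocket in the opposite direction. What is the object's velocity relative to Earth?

Object's velocity in rocket frame is u' = -0.732c
u = (u' + v)/(1 + u'v/c²) = (v - 0.732)/(1 - 0.732·v/c²)
Numerator: 0.857 - 0.732 = 0.125
Denominator: 1 - 0.627324 = 0.372676
u = 0.125/0.372676 = 0.3354c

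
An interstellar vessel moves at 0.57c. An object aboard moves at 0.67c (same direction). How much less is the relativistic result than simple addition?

Classical: u' + v = 0.67 + 0.57 = 1.24c
Relativistic: u = (0.67 + 0.57)/(1 + 0.3819) = 1.24/1.3819 = 0.8973c
Difference: 1.24 - 0.8973 = 0.3427c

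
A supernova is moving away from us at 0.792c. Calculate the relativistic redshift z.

β = 0.792
(1+β)/(1-β) = 1.792/0.208 = 8.615
√(8.615) = 2.935
z = 2.935 - 1 = 1.935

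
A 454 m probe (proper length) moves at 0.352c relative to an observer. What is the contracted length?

Proper length L₀ = 454 m
γ = 1/√(1 - 0.352²) = 1.0684
L = L₀/γ = 454/1.0684 = 424.9 m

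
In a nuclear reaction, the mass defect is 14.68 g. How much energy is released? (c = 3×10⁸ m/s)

Convert mass defect: Δm = 14.68 g = 0.01468 kg
E = Δm·c² = 0.01468 × (3×10⁸)²
= 0.01468 × 9×10¹⁶ = 1.321×10¹⁵ J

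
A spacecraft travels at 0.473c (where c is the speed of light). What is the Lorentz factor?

v/c = 0.473, so (v/c)² = 0.223729
1 - (v/c)² = 0.776271
γ = 1/√(0.776271) = 1.135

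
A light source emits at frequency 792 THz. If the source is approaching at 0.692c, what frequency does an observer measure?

β = v/c = 0.692
(1+β)/(1-β) = 1.692/0.308 = 5.494
Doppler factor = √(5.494) = 2.344
f_obs = 792 × 2.344 = 1856 THz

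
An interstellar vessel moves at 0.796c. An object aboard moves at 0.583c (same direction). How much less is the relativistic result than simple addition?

Classical: u' + v = 0.583 + 0.796 = 1.379c
Relativistic: u = (0.583 + 0.796)/(1 + 0.464068) = 1.379/1.464068 = 0.9419c
Difference: 1.379 - 0.9419 = 0.4371c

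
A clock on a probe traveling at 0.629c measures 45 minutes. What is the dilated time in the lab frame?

Proper time Δt₀ = 45 minutes
γ = 1/√(1 - 0.629²) = 1.2863
Δt = γΔt₀ = 1.2863 × 45 = 57.88 minutes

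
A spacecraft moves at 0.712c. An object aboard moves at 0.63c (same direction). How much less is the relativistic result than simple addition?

Classical: u' + v = 0.63 + 0.712 = 1.342c
Relativistic: u = (0.63 + 0.712)/(1 + 0.44856) = 1.342/1.44856 = 0.9264c
Difference: 1.342 - 0.9264 = 0.4156c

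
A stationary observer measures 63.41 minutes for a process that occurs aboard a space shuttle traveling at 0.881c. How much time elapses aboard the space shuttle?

Dilated time Δt = 63.41 minutes
γ = 1/√(1 - 0.881²) = 2.114
Δt₀ = Δt/γ = 63.41/2.114 = 30.00 minutes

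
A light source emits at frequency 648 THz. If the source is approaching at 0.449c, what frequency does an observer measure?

β = v/c = 0.449
(1+β)/(1-β) = 1.449/0.551 = 2.630
Doppler factor = √(2.630) = 1.622
f_obs = 648 × 1.622 = 1051 THz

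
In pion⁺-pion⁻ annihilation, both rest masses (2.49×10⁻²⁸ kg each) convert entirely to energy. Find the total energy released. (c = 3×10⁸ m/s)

Both particles have the same rest mass, so total mass = 2m
E = 2m·c² = 2 × 2.49×10⁻²⁸ × (3×10⁸)²
= 2 × 2.49×10⁻²⁸ × 9×10¹⁶
= 4.482×10⁻¹¹ J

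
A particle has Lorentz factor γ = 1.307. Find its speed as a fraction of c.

From γ = 1/√(1 - v²/c²):
1/γ² = 1/1.307² = 0.5854
v²/c² = 1 - 0.5854 = 0.4146
v/c = √(0.4146) = 0.6439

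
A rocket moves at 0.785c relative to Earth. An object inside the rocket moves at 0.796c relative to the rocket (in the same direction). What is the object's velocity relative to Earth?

u = (u' + v)/(1 + u'v/c²)
Numerator: 0.796 + 0.785 = 1.581
Denominator: 1 + 0.62486 = 1.62486
u = 1.581/1.62486 = 0.9730c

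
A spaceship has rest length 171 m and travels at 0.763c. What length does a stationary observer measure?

Proper length L₀ = 171 m
γ = 1/√(1 - 0.763²) = 1.547
L = L₀/γ = 171/1.547 = 110.5 m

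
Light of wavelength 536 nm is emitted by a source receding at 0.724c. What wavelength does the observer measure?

β = 0.724
Wavelength Doppler factor = √(1.724/0.276) = √(6.2464) = 2.4993
λ_obs = 536 × 2.4993 = 1340 nm (redshift)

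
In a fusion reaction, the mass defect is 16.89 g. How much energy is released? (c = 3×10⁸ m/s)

Convert mass defect: Δm = 16.89 g = 0.01689 kg
E = Δm·c² = 0.01689 × (3×10⁸)²
= 0.01689 × 9×10¹⁶ = 1.520×10¹⁵ J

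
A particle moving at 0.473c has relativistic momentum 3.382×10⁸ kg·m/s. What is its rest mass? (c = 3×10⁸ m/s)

γ = 1/√(1 - 0.473²) = 1.135
v = 0.473 × 3×10⁸ = 1.419×10⁸ m/s
m = p/(γv) = 3.382×10⁸/(1.135 × 1.419×10⁸) = 2.100 kg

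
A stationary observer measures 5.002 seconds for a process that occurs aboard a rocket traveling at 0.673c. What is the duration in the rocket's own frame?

Dilated time Δt = 5.002 seconds
γ = 1/√(1 - 0.673²) = 1.352
Δt₀ = Δt/γ = 5.002/1.352 = 3.700 seconds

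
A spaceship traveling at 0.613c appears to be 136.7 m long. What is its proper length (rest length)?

Contracted length L = 136.7 m
γ = 1/√(1 - 0.613²) = 1.2657
L₀ = γL = 1.2657 × 136.7 = 173.0 m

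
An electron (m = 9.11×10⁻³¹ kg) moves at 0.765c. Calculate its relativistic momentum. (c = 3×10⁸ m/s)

γ = 1/√(1 - 0.765²) = 1.5527
v = 0.765 × 3×10⁸ = 2.295×10⁸ m/s
p = γmv = 1.5527 × 9.11×10⁻³¹ × 2.295×10⁸ = 3.246×10⁻²² kg·m/s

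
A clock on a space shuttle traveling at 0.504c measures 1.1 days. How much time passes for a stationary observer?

Proper time Δt₀ = 1.1 days
γ = 1/√(1 - 0.504²) = 1.158
Δt = γΔt₀ = 1.158 × 1.1 = 1.274 days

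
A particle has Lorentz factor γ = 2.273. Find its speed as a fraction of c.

From γ = 1/√(1 - v²/c²):
1/γ² = 1/2.273² = 0.1936
v²/c² = 1 - 0.1936 = 0.8064
v/c = √(0.8064) = 0.8980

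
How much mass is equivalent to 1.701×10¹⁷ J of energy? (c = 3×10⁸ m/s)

From E = mc², we get m = E/c²
c² = (3×10⁸)² = 9×10¹⁶ m²/s²
m = 1.701×10¹⁷ / 9×10¹⁶ = 1.890 kg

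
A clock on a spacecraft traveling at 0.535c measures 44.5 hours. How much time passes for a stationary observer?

Proper time Δt₀ = 44.5 hours
γ = 1/√(1 - 0.535²) = 1.1836
Δt = γΔt₀ = 1.1836 × 44.5 = 52.67 hours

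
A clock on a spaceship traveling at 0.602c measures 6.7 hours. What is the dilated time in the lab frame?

Proper time Δt₀ = 6.7 hours
γ = 1/√(1 - 0.602²) = 1.2524
Δt = γΔt₀ = 1.2524 × 6.7 = 8.391 hours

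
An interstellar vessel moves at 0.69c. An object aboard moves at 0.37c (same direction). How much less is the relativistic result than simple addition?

Classical: u' + v = 0.37 + 0.69 = 1.06c
Relativistic: u = (0.37 + 0.69)/(1 + 0.2553) = 1.06/1.2553 = 0.8444c
Difference: 1.06 - 0.8444 = 0.2156c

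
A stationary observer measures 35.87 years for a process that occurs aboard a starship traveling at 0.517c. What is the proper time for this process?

Dilated time Δt = 35.87 years
γ = 1/√(1 - 0.517²) = 1.16824
Δt₀ = Δt/γ = 35.87/1.16824 = 30.70 years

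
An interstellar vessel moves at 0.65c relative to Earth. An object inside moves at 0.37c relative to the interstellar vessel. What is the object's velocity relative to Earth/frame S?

u = (u' + v)/(1 + u'v/c²)
Numerator: 0.37 + 0.65 = 1.02
Denominator: 1 + 0.2405 = 1.2405
u = 1.02/1.2405 = 0.8222c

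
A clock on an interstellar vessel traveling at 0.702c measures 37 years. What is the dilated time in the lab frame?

Proper time Δt₀ = 37 years
γ = 1/√(1 - 0.702²) = 1.404
Δt = γΔt₀ = 1.404 × 37 = 51.95 years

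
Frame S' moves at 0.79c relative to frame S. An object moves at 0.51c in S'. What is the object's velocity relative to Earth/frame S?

u = (u' + v)/(1 + u'v/c²)
Numerator: 0.51 + 0.79 = 1.3
Denominator: 1 + 0.4029 = 1.4029
u = 1.3/1.4029 = 0.9267c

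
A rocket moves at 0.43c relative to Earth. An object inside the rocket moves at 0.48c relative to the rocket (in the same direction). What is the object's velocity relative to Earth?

u = (u' + v)/(1 + u'v/c²)
Numerator: 0.48 + 0.43 = 0.91
Denominator: 1 + 0.2064 = 1.2064
u = 0.91/1.2064 = 0.7543c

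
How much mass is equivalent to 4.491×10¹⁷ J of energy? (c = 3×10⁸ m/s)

From E = mc², we get m = E/c²
c² = (3×10⁸)² = 9×10¹⁶ m²/s²
m = 4.491×10¹⁷ / 9×10¹⁶ = 4.990 kg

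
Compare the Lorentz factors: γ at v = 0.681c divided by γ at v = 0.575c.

γ₁ = 1/√(1 - 0.681²) = 1.3656
γ₂ = 1/√(1 - 0.575²) = 1.2223
γ₁/γ₂ = 1.3656/1.2223 = 1.117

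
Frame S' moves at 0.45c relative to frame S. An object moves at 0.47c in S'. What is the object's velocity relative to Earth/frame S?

u = (u' + v)/(1 + u'v/c²)
Numerator: 0.47 + 0.45 = 0.92
Denominator: 1 + 0.2115 = 1.2115
u = 0.92/1.2115 = 0.7594c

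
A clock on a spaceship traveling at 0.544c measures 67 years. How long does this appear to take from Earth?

Proper time Δt₀ = 67 years
γ = 1/√(1 - 0.544²) = 1.1918
Δt = γΔt₀ = 1.1918 × 67 = 79.85 years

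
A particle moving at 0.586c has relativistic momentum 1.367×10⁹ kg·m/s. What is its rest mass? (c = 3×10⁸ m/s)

γ = 1/√(1 - 0.586²) = 1.234
v = 0.586 × 3×10⁸ = 1.758×10⁸ m/s
m = p/(γv) = 1.367×10⁹/(1.234 × 1.758×10⁸) = 6.301 kg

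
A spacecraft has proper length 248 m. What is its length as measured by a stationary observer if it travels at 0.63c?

Proper length L₀ = 248 m
γ = 1/√(1 - 0.63²) = 1.2877
L = L₀/γ = 248/1.2877 = 192.6 m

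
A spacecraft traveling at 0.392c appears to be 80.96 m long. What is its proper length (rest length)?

Contracted length L = 80.96 m
γ = 1/√(1 - 0.392²) = 1.087
L₀ = γL = 1.087 × 80.96 = 88.00 m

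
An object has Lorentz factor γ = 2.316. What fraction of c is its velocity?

From γ = 1/√(1 - v²/c²):
1/γ² = 1/2.316² = 0.1864
v²/c² = 1 - 0.1864 = 0.8136
v/c = √(0.8136) = 0.9020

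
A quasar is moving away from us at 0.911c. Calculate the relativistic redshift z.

β = 0.911
(1+β)/(1-β) = 1.911/0.089 = 21.47
√(21.47) = 4.634
z = 4.634 - 1 = 3.634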